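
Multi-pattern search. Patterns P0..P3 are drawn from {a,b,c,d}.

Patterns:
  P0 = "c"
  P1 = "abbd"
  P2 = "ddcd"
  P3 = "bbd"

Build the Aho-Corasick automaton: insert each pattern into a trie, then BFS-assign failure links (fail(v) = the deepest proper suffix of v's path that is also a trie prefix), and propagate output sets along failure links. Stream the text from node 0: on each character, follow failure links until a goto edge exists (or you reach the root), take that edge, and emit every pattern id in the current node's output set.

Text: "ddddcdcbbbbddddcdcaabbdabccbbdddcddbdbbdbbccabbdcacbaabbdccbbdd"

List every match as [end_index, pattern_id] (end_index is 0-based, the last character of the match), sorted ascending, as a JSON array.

Build automaton:
Trie nodes:
  0='ε' goto a→2 b→10 c→1 d→6
  1='c' goto ·  ←P0
  2='a' goto b→3
  3='ab' goto b→4
  4='abb' goto d→5
  5='abbd' goto ·  ←P1
  6='d' goto d→7
  7='dd' goto c→8
  8='ddc' goto d→9
  9='ddcd' goto ·  ←P2
  10='b' goto b→11
  11='bb' goto d→12
  12='bbd' goto ·  ←P3

BFS fail/out derivation:
  n1('c'): parent n0 fail=0; on 'c' 0 → fail=0;  out {0}∪∅={0}
  n2('a'): parent n0 fail=0; on 'a' 0 → fail=0;  out ∅∪∅=∅
  n6('d'): parent n0 fail=0; on 'd' 0 → fail=0;  out ∅∪∅=∅
  n10('b'): parent n0 fail=0; on 'b' 0 → fail=0;  out ∅∪∅=∅
  n3('ab'): parent n2 fail=0; on 'b' 0 → fail=10;  out ∅∪∅=∅
  n7('dd'): parent n6 fail=0; on 'd' 0 → fail=6;  out ∅∪∅=∅
  n11('bb'): parent n10 fail=0; on 'b' 0 → fail=10;  out ∅∪∅=∅
  n4('abb'): parent n3 fail=10; on 'b' 10 → fail=11;  out ∅∪∅=∅
  n8('ddc'): parent n7 fail=6; on 'c' 6→0 → fail=1;  out ∅∪{0}={0}
  n12('bbd'): parent n11 fail=10; on 'd' 10→0 → fail=6;  out {3}∪∅={3}
  n5('abbd'): parent n4 fail=11; on 'd' 11 → fail=12;  out {1}∪{3}={1,3}
  n9('ddcd'): parent n8 fail=1; on 'd' 1→0 → fail=6;  out {2}∪∅={2}

Scan:
pos 0 'd': at 6
pos 1 'd': at 7
pos 2 'd': at 7 (fail-walked)
pos 3 'd': at 7 (fail-walked)
pos 4 'c': at 8  ** P0@[4:4]
pos 5 'd': at 9  ** P2@[2:5]
pos 6 'c': at 1 (fail-walked)  ** P0@[6:6]
pos 7 'b': at 10 (fail-walked)
pos 8 'b': at 11
pos 9 'b': at 11 (fail-walked)
pos 10 'b': at 11 (fail-walked)
pos 11 'd': at 12  ** P3@[9:11]
pos 12 'd': at 7 (fail-walked)
pos 13 'd': at 7 (fail-walked)
pos 14 'd': at 7 (fail-walked)
pos 15 'c': at 8  ** P0@[15:15]
pos 16 'd': at 9  ** P2@[13:16]
pos 17 'c': at 1 (fail-walked)  ** P0@[17:17]
pos 18 'a': at 2 (fail-walked)
pos 19 'a': at 2 (fail-walked)
pos 20 'b': at 3
pos 21 'b': at 4
pos 22 'd': at 5  ** P1@[19:22],P3@[20:22]
pos 23 'a': at 2 (fail-walked)
pos 24 'b': at 3
pos 25 'c': at 1 (fail-walked)  ** P0@[25:25]
pos 26 'c': at 1 (fail-walked)  ** P0@[26:26]
pos 27 'b': at 10 (fail-walked)
pos 28 'b': at 11
pos 29 'd': at 12  ** P3@[27:29]
pos 30 'd': at 7 (fail-walked)
pos 31 'd': at 7 (fail-walked)
pos 32 'c': at 8  ** P0@[32:32]
pos 33 'd': at 9  ** P2@[30:33]
pos 34 'd': at 7 (fail-walked)
pos 35 'b': at 10 (fail-walked)
pos 36 'd': at 6 (fail-walked)
pos 37 'b': at 10 (fail-walked)
pos 38 'b': at 11
pos 39 'd': at 12  ** P3@[37:39]
pos 40 'b': at 10 (fail-walked)
pos 41 'b': at 11
pos 42 'c': at 1 (fail-walked)  ** P0@[42:42]
pos 43 'c': at 1 (fail-walked)  ** P0@[43:43]
pos 44 'a': at 2 (fail-walked)
pos 45 'b': at 3
pos 46 'b': at 4
pos 47 'd': at 5  ** P1@[44:47],P3@[45:47]
pos 48 'c': at 1 (fail-walked)  ** P0@[48:48]
pos 49 'a': at 2 (fail-walked)
pos 50 'c': at 1 (fail-walked)  ** P0@[50:50]
pos 51 'b': at 10 (fail-walked)
pos 52 'a': at 2 (fail-walked)
pos 53 'a': at 2 (fail-walked)
pos 54 'b': at 3
pos 55 'b': at 4
pos 56 'd': at 5  ** P1@[53:56],P3@[54:56]
pos 57 'c': at 1 (fail-walked)  ** P0@[57:57]
pos 58 'c': at 1 (fail-walked)  ** P0@[58:58]
pos 59 'b': at 10 (fail-walked)
pos 60 'b': at 11
pos 61 'd': at 12  ** P3@[59:61]
pos 62 'd': at 7 (fail-walked)

Result: [[4,0],[5,2],[6,0],[11,3],[15,0],[16,2],[17,0],[22,1],[22,3],[25,0],[26,0],[29,3],[32,0],[33,2],[39,3],[42,0],[43,0],[47,1],[47,3],[48,0],[50,0],[56,1],[56,3],[57,0],[58,0],[61,3]]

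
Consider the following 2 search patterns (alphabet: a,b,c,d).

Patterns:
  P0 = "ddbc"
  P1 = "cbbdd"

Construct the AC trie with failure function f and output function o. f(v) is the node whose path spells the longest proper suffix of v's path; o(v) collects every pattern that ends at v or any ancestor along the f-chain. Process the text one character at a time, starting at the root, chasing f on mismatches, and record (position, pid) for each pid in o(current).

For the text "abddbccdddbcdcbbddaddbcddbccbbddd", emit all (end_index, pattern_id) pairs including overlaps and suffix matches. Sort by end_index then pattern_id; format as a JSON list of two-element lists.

Build:
Trie (insert patterns):
  0='ε' goto c→5 d→1
  1='d' goto d→2
  2='dd' goto b→3
  3='ddb' goto c→4
  4='ddbc' goto ·  [P0 ends]
  5='c' goto b→6
  6='cb' goto b→7
  7='cbb' goto d→8
  8='cbbd' goto d→9
  9='cbbdd' goto ·  [P1 ends]

Failure links (BFS by depth):
  fail(1) 'd': from fail(0)=0 chase 'd': 0 ⇒ 0;  out=∅∪out(0)=∅
  fail(5) 'c': from fail(0)=0 chase 'c': 0 ⇒ 0;  out=∅∪out(0)=∅
  fail(2) 'dd': from fail(1)=0 chase 'd': 0 ⇒ 1;  out=∅∪out(1)=∅
  fail(6) 'cb': from fail(5)=0 chase 'b': 0 ⇒ 0;  out=∅∪out(0)=∅
  fail(3) 'ddb': from fail(2)=1 chase 'b': 1→0 ⇒ 0;  out=∅∪out(0)=∅
  fail(7) 'cbb': from fail(6)=0 chase 'b': 0 ⇒ 0;  out=∅∪out(0)=∅
  fail(4) 'ddbc': from fail(3)=0 chase 'c': 0 ⇒ 5;  out={0}∪out(5)={0}
  fail(8) 'cbbd': from fail(7)=0 chase 'd': 0 ⇒ 1;  out=∅∪out(1)=∅
  fail(9) 'cbbdd': from fail(8)=1 chase 'd': 1 ⇒ 2;  out={1}∪out(2)={1}

Scan:
[0] read 'a'  n0⇒n0
[1] read 'b'  n0⇒n0
[2] read 'd'  n0⇒n1
[3] read 'd'  n1⇒n2
[4] read 'b'  n2⇒n3
[5] read 'c'  n3⇒n4  emit P0@[2:5]
[6] read 'c'  n4⇒n5 ·f
[7] read 'd'  n5⇒n1 ·f
[8] read 'd'  n1⇒n2
[9] read 'd'  n2⇒n2 ·f
[10] read 'b'  n2⇒n3
[11] read 'c'  n3⇒n4  emit P0@[8:11]
[12] read 'd'  n4⇒n1 ·f
[13] read 'c'  n1⇒n5 ·f
[14] read 'b'  n5⇒n6
[15] read 'b'  n6⇒n7
[16] read 'd'  n7⇒n8
[17] read 'd'  n8⇒n9  emit P1@[13:17]
[18] read 'a'  n9⇒n0 ·f
[19] read 'd'  n0⇒n1
[20] read 'd'  n1⇒n2
[21] read 'b'  n2⇒n3
[22] read 'c'  n3⇒n4  emit P0@[19:22]
[23] read 'd'  n4⇒n1 ·f
[24] read 'd'  n1⇒n2
[25] read 'b'  n2⇒n3
[26] read 'c'  n3⇒n4  emit P0@[23:26]
[27] read 'c'  n4⇒n5 ·f
[28] read 'b'  n5⇒n6
[29] read 'b'  n6⇒n7
[30] read 'd'  n7⇒n8
[31] read 'd'  n8⇒n9  emit P1@[27:31]
[32] read 'd'  n9⇒n2 ·f

Result: [[5,0],[11,0],[17,1],[22,0],[26,0],[31,1]]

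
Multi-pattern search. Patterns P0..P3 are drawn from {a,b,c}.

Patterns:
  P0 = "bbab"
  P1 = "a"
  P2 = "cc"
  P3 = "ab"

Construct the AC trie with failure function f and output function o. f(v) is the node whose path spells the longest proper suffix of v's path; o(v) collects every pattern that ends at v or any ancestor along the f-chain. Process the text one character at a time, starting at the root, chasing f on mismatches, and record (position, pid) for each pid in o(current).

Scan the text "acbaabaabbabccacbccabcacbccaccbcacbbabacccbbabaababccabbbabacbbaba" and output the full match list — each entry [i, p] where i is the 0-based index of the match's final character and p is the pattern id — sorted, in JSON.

Build:
Trie nodes:
  n0 'ε': a→5 b→1 c→6
  n1 'b': b→2
  n2 'bb': a→3
  n3 'bba': b→4
  n4 'bbab': ·  [P0 ends]
  n5 'a': b→8  [P1 ends]
  n6 'c': c→7
  n7 'cc': ·  [P2 ends]
  n8 'ab': ·  [P3 ends]

Failure links (BFS by depth):
  fail(1) 'b': from fail(0)=0 chase 'b': 0 ⇒ 0;  out=∅∪out(0)=∅
  fail(5) 'a': from fail(0)=0 chase 'a': 0 ⇒ 0;  out={1}∪out(0)={1}
  fail(6) 'c': from fail(0)=0 chase 'c': 0 ⇒ 0;  out=∅∪out(0)=∅
  fail(2) 'bb': from fail(1)=0 chase 'b': 0 ⇒ 1;  out=∅∪out(1)=∅
  fail(7) 'cc': from fail(6)=0 chase 'c': 0 ⇒ 6;  out={2}∪out(6)={2}
  fail(8) 'ab': from fail(5)=0 chase 'b': 0 ⇒ 1;  out={3}∪out(1)={3}
  fail(3) 'bba': from fail(2)=1 chase 'a': 1→0 ⇒ 5;  out=∅∪out(5)={1}
  fail(4) 'bbab': from fail(3)=5 chase 'b': 5 ⇒ 8;  out={0}∪out(8)={0,3}

Run:
pos 0 'a': at 5  ** P1@[0:0]
pos 1 'c': at 6 ·f
pos 2 'b': at 1 ·f
pos 3 'a': at 5 ·f  ** P1@[3:3]
pos 4 'a': at 5 ·f  ** P1@[4:4]
pos 5 'b': at 8  ** P3@[4:5]
pos 6 'a': at 5 ·f  ** P1@[6:6]
pos 7 'a': at 5 ·f  ** P1@[7:7]
pos 8 'b': at 8  ** P3@[7:8]
pos 9 'b': at 2 ·f
pos 10 'a': at 3  ** P1@[10:10]
pos 11 'b': at 4  ** P0@[8:11],P3@[10:11]
pos 12 'c': at 6 ·f
pos 13 'c': at 7  ** P2@[12:13]
pos 14 'a': at 5 ·f  ** P1@[14:14]
pos 15 'c': at 6 ·f
pos 16 'b': at 1 ·f
pos 17 'c': at 6 ·f
pos 18 'c': at 7  ** P2@[17:18]
pos 19 'a': at 5 ·f  ** P1@[19:19]
pos 20 'b': at 8  ** P3@[19:20]
pos 21 'c': at 6 ·f
pos 22 'a': at 5 ·f  ** P1@[22:22]
pos 23 'c': at 6 ·f
pos 24 'b': at 1 ·f
pos 25 'c': at 6 ·f
pos 26 'c': at 7  ** P2@[25:26]
pos 27 'a': at 5 ·f  ** P1@[27:27]
pos 28 'c': at 6 ·f
pos 29 'c': at 7  ** P2@[28:29]
pos 30 'b': at 1 ·f
pos 31 'c': at 6 ·f
pos 32 'a': at 5 ·f  ** P1@[32:32]
pos 33 'c': at 6 ·f
pos 34 'b': at 1 ·f
pos 35 'b': at 2
pos 36 'a': at 3  ** P1@[36:36]
pos 37 'b': at 4  ** P0@[34:37],P3@[36:37]
pos 38 'a': at 5 ·f  ** P1@[38:38]
pos 39 'c': at 6 ·f
pos 40 'c': at 7  ** P2@[39:40]
pos 41 'c': at 7 ·f  ** P2@[40:41]
pos 42 'b': at 1 ·f
pos 43 'b': at 2
pos 44 'a': at 3  ** P1@[44:44]
pos 45 'b': at 4  ** P0@[42:45],P3@[44:45]
pos 46 'a': at 5 ·f  ** P1@[46:46]
pos 47 'a': at 5 ·f  ** P1@[47:47]
pos 48 'b': at 8  ** P3@[47:48]
pos 49 'a': at 5 ·f  ** P1@[49:49]
pos 50 'b': at 8  ** P3@[49:50]
pos 51 'c': at 6 ·f
pos 52 'c': at 7  ** P2@[51:52]
pos 53 'a': at 5 ·f  ** P1@[53:53]
pos 54 'b': at 8  ** P3@[53:54]
pos 55 'b': at 2 ·f
pos 56 'b': at 2 ·f
pos 57 'a': at 3  ** P1@[57:57]
pos 58 'b': at 4  ** P0@[55:58],P3@[57:58]
pos 59 'a': at 5 ·f  ** P1@[59:59]
pos 60 'c': at 6 ·f
pos 61 'b': at 1 ·f
pos 62 'b': at 2
pos 63 'a': at 3  ** P1@[63:63]
pos 64 'b': at 4  ** P0@[61:64],P3@[63:64]
pos 65 'a': at 5 ·f  ** P1@[65:65]

All matches (sorted): [[0,1],[3,1],[4,1],[5,3],[6,1],[7,1],[8,3],[10,1],[11,0],[11,3],[13,2],[14,1],[18,2],[19,1],[20,3],[22,1],[26,2],[27,1],[29,2],[32,1],[36,1],[37,0],[37,3],[38,1],[40,2],[41,2],[44,1],[45,0],[45,3],[46,1],[47,1],[48,3],[49,1],[50,3],[52,2],[53,1],[54,3],[57,1],[58,0],[58,3],[59,1],[63,1],[64,0],[64,3],[65,1]]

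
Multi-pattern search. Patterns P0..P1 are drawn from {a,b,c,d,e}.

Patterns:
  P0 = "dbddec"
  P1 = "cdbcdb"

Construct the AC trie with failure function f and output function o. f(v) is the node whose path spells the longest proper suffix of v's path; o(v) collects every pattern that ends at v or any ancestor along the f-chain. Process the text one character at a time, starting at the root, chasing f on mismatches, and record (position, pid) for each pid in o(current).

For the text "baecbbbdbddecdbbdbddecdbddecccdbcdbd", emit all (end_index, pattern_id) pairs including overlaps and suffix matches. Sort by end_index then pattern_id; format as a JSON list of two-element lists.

Construct AC machine:
Trie (insert patterns):
  0='ε' goto c→7 d→1
  1='d' goto b→2
  2='db' goto d→3
  3='dbd' goto d→4
  4='dbdd' goto e→5
  5='dbdde' goto c→6
  6='dbddec' goto ·  ←P0
  7='c' goto d→8
  8='cd' goto b→9
  9='cdb' goto c→10
  10='cdbc' goto d→11
  11='cdbcd' goto b→12
  12='cdbcdb' goto ·  ←P1

BFS fail/out derivation:
  fail(1) 'd': from fail(0)=0 chase 'd': 0 ⇒ 0;  out=∅∪out(0)=∅
  fail(7) 'c': from fail(0)=0 chase 'c': 0 ⇒ 0;  out=∅∪out(0)=∅
  fail(2) 'db': from fail(1)=0 chase 'b': 0 ⇒ 0;  out=∅∪out(0)=∅
  fail(8) 'cd': from fail(7)=0 chase 'd': 0 ⇒ 1;  out=∅∪out(1)=∅
  fail(3) 'dbd': from fail(2)=0 chase 'd': 0 ⇒ 1;  out=∅∪out(1)=∅
  fail(9) 'cdb': from fail(8)=1 chase 'b': 1 ⇒ 2;  out=∅∪out(2)=∅
  fail(4) 'dbdd': from fail(3)=1 chase 'd': 1→0 ⇒ 1;  out=∅∪out(1)=∅
  fail(10) 'cdbc': from fail(9)=2 chase 'c': 2→0 ⇒ 7;  out=∅∪out(7)=∅
  fail(5) 'dbdde': from fail(4)=1 chase 'e': 1→0 ⇒ 0;  out=∅∪out(0)=∅
  fail(11) 'cdbcd': from fail(10)=7 chase 'd': 7 ⇒ 8;  out=∅∪out(8)=∅
  fail(6) 'dbddec': from fail(5)=0 chase 'c': 0 ⇒ 7;  out={0}∪out(7)={0}
  fail(12) 'cdbcdb': from fail(11)=8 chase 'b': 8 ⇒ 9;  out={1}∪out(9)={1}

Run:
[0] read 'b'  n0⇒n0
[1] read 'a'  n0⇒n0
[2] read 'e'  n0⇒n0
[3] read 'c'  n0⇒n7
[4] read 'b'  n7⇒n0 ·f
[5] read 'b'  n0⇒n0
[6] read 'b'  n0⇒n0
[7] read 'd'  n0⇒n1
[8] read 'b'  n1⇒n2
[9] read 'd'  n2⇒n3
[10] read 'd'  n3⇒n4
[11] read 'e'  n4⇒n5
[12] read 'c'  n5⇒n6  emit P0@[7:12]
[13] read 'd'  n6⇒n8 ·f
[14] read 'b'  n8⇒n9
[15] read 'b'  n9⇒n0 ·f
[16] read 'd'  n0⇒n1
[17] read 'b'  n1⇒n2
[18] read 'd'  n2⇒n3
[19] read 'd'  n3⇒n4
[20] read 'e'  n4⇒n5
[21] read 'c'  n5⇒n6  emit P0@[16:21]
[22] read 'd'  n6⇒n8 ·f
[23] read 'b'  n8⇒n9
[24] read 'd'  n9⇒n3 ·f
[25] read 'd'  n3⇒n4
[26] read 'e'  n4⇒n5
[27] read 'c'  n5⇒n6  emit P0@[22:27]
[28] read 'c'  n6⇒n7 ·f
[29] read 'c'  n7⇒n7 ·f
[30] read 'd'  n7⇒n8
[31] read 'b'  n8⇒n9
[32] read 'c'  n9⇒n10
[33] read 'd'  n10⇒n11
[34] read 'b'  n11⇒n12  emit P1@[29:34]
[35] read 'd'  n12⇒n3 ·f

Result: [[12,0],[21,0],[27,0],[34,1]]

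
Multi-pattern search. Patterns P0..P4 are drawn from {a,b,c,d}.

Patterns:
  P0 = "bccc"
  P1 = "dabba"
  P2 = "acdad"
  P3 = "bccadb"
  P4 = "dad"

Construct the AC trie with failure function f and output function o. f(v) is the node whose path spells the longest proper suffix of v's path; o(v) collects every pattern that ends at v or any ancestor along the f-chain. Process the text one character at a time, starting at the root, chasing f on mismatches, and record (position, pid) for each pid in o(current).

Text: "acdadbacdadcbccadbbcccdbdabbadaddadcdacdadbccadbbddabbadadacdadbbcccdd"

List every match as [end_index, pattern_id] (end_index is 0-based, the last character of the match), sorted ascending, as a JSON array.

Construct AC machine:
Trie nodes:
  n0 'ε': a→10 b→1 d→5
  n1 'b': c→2
  n2 'bc': c→3
  n3 'bcc': a→15 c→4
  n4 'bccc': ·  ←P0
  n5 'd': a→6
  n6 'da': b→7 d→18
  n7 'dab': b→8
  n8 'dabb': a→9
  n9 'dabba': ·  ←P1
  n10 'a': c→11
  n11 'ac': d→12
  n12 'acd': a→13
  n13 'acda': d→14
  n14 'acdad': ·  ←P2
  n15 'bcca': d→16
  n16 'bccad': b→17
  n17 'bccadb': ·  ←P3
  n18 'dad': ·  ←P4

Failure links (BFS by depth):
  n1('b'): parent n0 fail=0; on 'b' 0 → fail=0;  out ∅∪∅=∅
  n5('d'): parent n0 fail=0; on 'd' 0 → fail=0;  out ∅∪∅=∅
  n10('a'): parent n0 fail=0; on 'a' 0 → fail=0;  out ∅∪∅=∅
  n2('bc'): parent n1 fail=0; on 'c' 0 → fail=0;  out ∅∪∅=∅
  n6('da'): parent n5 fail=0; on 'a' 0 → fail=10;  out ∅∪∅=∅
  n11('ac'): parent n10 fail=0; on 'c' 0 → fail=0;  out ∅∪∅=∅
  n3('bcc'): parent n2 fail=0; on 'c' 0 → fail=0;  out ∅∪∅=∅
  n7('dab'): parent n6 fail=10; on 'b' 10→0 → fail=1;  out ∅∪∅=∅
  n12('acd'): parent n11 fail=0; on 'd' 0 → fail=5;  out ∅∪∅=∅
  n18('dad'): parent n6 fail=10; on 'd' 10→0 → fail=5;  out {4}∪∅={4}
  n4('bccc'): parent n3 fail=0; on 'c' 0 → fail=0;  out {0}∪∅={0}
  n8('dabb'): parent n7 fail=1; on 'b' 1→0 → fail=1;  out ∅∪∅=∅
  n13('acda'): parent n12 fail=5; on 'a' 5 → fail=6;  out ∅∪∅=∅
  n15('bcca'): parent n3 fail=0; on 'a' 0 → fail=10;  out ∅∪∅=∅
  n9('dabba'): parent n8 fail=1; on 'a' 1→0 → fail=10;  out {1}∪∅={1}
  n14('acdad'): parent n13 fail=6; on 'd' 6 → fail=18;  out {2}∪{4}={2,4}
  n16('bccad'): parent n15 fail=10; on 'd' 10→0 → fail=5;  out ∅∪∅=∅
  n17('bccadb'): parent n16 fail=5; on 'b' 5→0 → fail=1;  out {3}∪∅={3}

Text stream:
pos 0 'a': at 10
pos 1 'c': at 11
pos 2 'd': at 12
pos 3 'a': at 13
pos 4 'd': at 14  emit P2@[0:4],P4@[2:4]
pos 5 'b': at 1 (via fail)
pos 6 'a': at 10 (via fail)
pos 7 'c': at 11
pos 8 'd': at 12
pos 9 'a': at 13
pos 10 'd': at 14  emit P2@[6:10],P4@[8:10]
pos 11 'c': at 0 (via fail)
pos 12 'b': at 1
pos 13 'c': at 2
pos 14 'c': at 3
pos 15 'a': at 15
pos 16 'd': at 16
pos 17 'b': at 17  emit P3@[12:17]
pos 18 'b': at 1 (via fail)
pos 19 'c': at 2
pos 20 'c': at 3
pos 21 'c': at 4  emit P0@[18:21]
pos 22 'd': at 5 (via fail)
pos 23 'b': at 1 (via fail)
pos 24 'd': at 5 (via fail)
pos 25 'a': at 6
pos 26 'b': at 7
pos 27 'b': at 8
pos 28 'a': at 9  emit P1@[24:28]
pos 29 'd': at 5 (via fail)
pos 30 'a': at 6
pos 31 'd': at 18  emit P4@[29:31]
pos 32 'd': at 5 (via fail)
pos 33 'a': at 6
pos 34 'd': at 18  emit P4@[32:34]
pos 35 'c': at 0 (via fail)
pos 36 'd': at 5
pos 37 'a': at 6
pos 38 'c': at 11 (via fail)
pos 39 'd': at 12
pos 40 'a': at 13
pos 41 'd': at 14  emit P2@[37:41],P4@[39:41]
pos 42 'b': at 1 (via fail)
pos 43 'c': at 2
pos 44 'c': at 3
pos 45 'a': at 15
pos 46 'd': at 16
pos 47 'b': at 17  emit P3@[42:47]
pos 48 'b': at 1 (via fail)
pos 49 'd': at 5 (via fail)
pos 50 'd': at 5 (via fail)
pos 51 'a': at 6
pos 52 'b': at 7
pos 53 'b': at 8
pos 54 'a': at 9  emit P1@[50:54]
pos 55 'd': at 5 (via fail)
pos 56 'a': at 6
pos 57 'd': at 18  emit P4@[55:57]
pos 58 'a': at 6 (via fail)
pos 59 'c': at 11 (via fail)
pos 60 'd': at 12
pos 61 'a': at 13
pos 62 'd': at 14  emit P2@[58:62],P4@[60:62]
pos 63 'b': at 1 (via fail)
pos 64 'b': at 1 (via fail)
pos 65 'c': at 2
pos 66 'c': at 3
pos 67 'c': at 4  emit P0@[64:67]
pos 68 'd': at 5 (via fail)
pos 69 'd': at 5 (via fail)

Result: [[4,2],[4,4],[10,2],[10,4],[17,3],[21,0],[28,1],[31,4],[34,4],[41,2],[41,4],[47,3],[54,1],[57,4],[62,2],[62,4],[67,0]]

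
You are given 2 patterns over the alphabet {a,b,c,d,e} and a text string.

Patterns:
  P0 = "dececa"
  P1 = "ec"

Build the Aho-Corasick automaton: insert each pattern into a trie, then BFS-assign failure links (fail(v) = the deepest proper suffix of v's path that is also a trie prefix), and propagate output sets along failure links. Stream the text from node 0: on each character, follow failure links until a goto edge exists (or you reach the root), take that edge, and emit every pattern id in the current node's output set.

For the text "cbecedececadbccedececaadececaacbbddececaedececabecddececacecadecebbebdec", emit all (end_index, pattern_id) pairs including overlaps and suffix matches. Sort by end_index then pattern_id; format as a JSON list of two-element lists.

Build automaton:
Trie nodes:
  0='ε' goto d→1 e→7
  1='d' goto e→2
  2='de' goto c→3
  3='dec' goto e→4
  4='dece' goto c→5
  5='decec' goto a→6
  6='dececa' goto ·  [P0 ends]
  7='e' goto c→8
  8='ec' goto ·  [P1 ends]

Failure links (BFS by depth):
  n1('d'): parent n0 fail=0; on 'd' 0 → fail=0;  out ∅∪∅=∅
  n7('e'): parent n0 fail=0; on 'e' 0 → fail=0;  out ∅∪∅=∅
  n2('de'): parent n1 fail=0; on 'e' 0 → fail=7;  out ∅∪∅=∅
  n8('ec'): parent n7 fail=0; on 'c' 0 → fail=0;  out {1}∪∅={1}
  n3('dec'): parent n2 fail=7; on 'c' 7 → fail=8;  out ∅∪{1}={1}
  n4('dece'): parent n3 fail=8; on 'e' 8→0 → fail=7;  out ∅∪∅=∅
  n5('decec'): parent n4 fail=7; on 'c' 7 → fail=8;  out ∅∪{1}={1}
  n6('dececa'): parent n5 fail=8; on 'a' 8→0 → fail=0;  out {0}∪∅={0}

Text stream:
i=0 'c': node 0→0
i=1 'b': node 0→0
i=2 'e': node 0→7
i=3 'c': node 7→8  → match P1@[2:3]
i=4 'e': node 8→7 ·f
i=5 'd': node 7→1 ·f
i=6 'e': node 1→2
i=7 'c': node 2→3  → match P1@[6:7]
i=8 'e': node 3→4
i=9 'c': node 4→5  → match P1@[8:9]
i=10 'a': node 5→6  → match P0@[5:10]
i=11 'd': node 6→1 ·f
i=12 'b': node 1→0 ·f
i=13 'c': node 0→0
i=14 'c': node 0→0
i=15 'e': node 0→7
i=16 'd': node 7→1 ·f
i=17 'e': node 1→2
i=18 'c': node 2→3  → match P1@[17:18]
i=19 'e': node 3→4
i=20 'c': node 4→5  → match P1@[19:20]
i=21 'a': node 5→6  → match P0@[16:21]
i=22 'a': node 6→0 ·f
i=23 'd': node 0→1
i=24 'e': node 1→2
i=25 'c': node 2→3  → match P1@[24:25]
i=26 'e': node 3→4
i=27 'c': node 4→5  → match P1@[26:27]
i=28 'a': node 5→6  → match P0@[23:28]
i=29 'a': node 6→0 ·f
i=30 'c': node 0→0
i=31 'b': node 0→0
i=32 'b': node 0→0
i=33 'd': node 0→1
i=34 'd': node 1→1 ·f
i=35 'e': node 1→2
i=36 'c': node 2→3  → match P1@[35:36]
i=37 'e': node 3→4
i=38 'c': node 4→5  → match P1@[37:38]
i=39 'a': node 5→6  → match P0@[34:39]
i=40 'e': node 6→7 ·f
i=41 'd': node 7→1 ·f
i=42 'e': node 1→2
i=43 'c': node 2→3  → match P1@[42:43]
i=44 'e': node 3→4
i=45 'c': node 4→5  → match P1@[44:45]
i=46 'a': node 5→6  → match P0@[41:46]
i=47 'b': node 6→0 ·f
i=48 'e': node 0→7
i=49 'c': node 7→8  → match P1@[48:49]
i=50 'd': node 8→1 ·f
i=51 'd': node 1→1 ·f
i=52 'e': node 1→2
i=53 'c': node 2→3  → match P1@[52:53]
i=54 'e': node 3→4
i=55 'c': node 4→5  → match P1@[54:55]
i=56 'a': node 5→6  → match P0@[51:56]
i=57 'c': node 6→0 ·f
i=58 'e': node 0→7
i=59 'c': node 7→8  → match P1@[58:59]
i=60 'a': node 8→0 ·f
i=61 'd': node 0→1
i=62 'e': node 1→2
i=63 'c': node 2→3  → match P1@[62:63]
i=64 'e': node 3→4
i=65 'b': node 4→0 ·f
i=66 'b': node 0→0
i=67 'e': node 0→7
i=68 'b': node 7→0 ·f
i=69 'd': node 0→1
i=70 'e': node 1→2
i=71 'c': node 2→3  → match P1@[70:71]

All matches (sorted): [[3,1],[7,1],[9,1],[10,0],[18,1],[20,1],[21,0],[25,1],[27,1],[28,0],[36,1],[38,1],[39,0],[43,1],[45,1],[46,0],[49,1],[53,1],[55,1],[56,0],[59,1],[63,1],[71,1]]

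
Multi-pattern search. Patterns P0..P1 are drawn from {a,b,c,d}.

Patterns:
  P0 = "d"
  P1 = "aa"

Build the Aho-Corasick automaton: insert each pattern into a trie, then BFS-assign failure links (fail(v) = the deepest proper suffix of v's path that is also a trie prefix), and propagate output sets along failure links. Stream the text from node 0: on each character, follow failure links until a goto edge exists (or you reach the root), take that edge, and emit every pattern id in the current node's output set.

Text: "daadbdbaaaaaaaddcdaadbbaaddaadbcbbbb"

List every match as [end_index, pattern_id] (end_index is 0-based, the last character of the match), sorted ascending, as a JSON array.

Build automaton:
Trie (insert patterns):
  0='ε' goto a→2 d→1
  1='d' goto ·  ←P0
  2='a' goto a→3
  3='aa' goto ·  ←P1

BFS fail/out derivation:
  fail(1) 'd': from fail(0)=0 chase 'd': 0 ⇒ 0;  out={0}∪out(0)={0}
  fail(2) 'a': from fail(0)=0 chase 'a': 0 ⇒ 0;  out=∅∪out(0)=∅
  fail(3) 'aa': from fail(2)=0 chase 'a': 0 ⇒ 2;  out={1}∪out(2)={1}

Run:
[0] read 'd'  n0⇒n1  ** P0@[0:0]
[1] read 'a'  n1⇒n2 (fail-walked)
[2] read 'a'  n2⇒n3  ** P1@[1:2]
[3] read 'd'  n3⇒n1 (fail-walked)  ** P0@[3:3]
[4] read 'b'  n1⇒n0 (fail-walked)
[5] read 'd'  n0⇒n1  ** P0@[5:5]
[6] read 'b'  n1⇒n0 (fail-walked)
[7] read 'a'  n0⇒n2
[8] read 'a'  n2⇒n3  ** P1@[7:8]
[9] read 'a'  n3⇒n3 (fail-walked)  ** P1@[8:9]
[10] read 'a'  n3⇒n3 (fail-walked)  ** P1@[9:10]
[11] read 'a'  n3⇒n3 (fail-walked)  ** P1@[10:11]
[12] read 'a'  n3⇒n3 (fail-walked)  ** P1@[11:12]
[13] read 'a'  n3⇒n3 (fail-walked)  ** P1@[12:13]
[14] read 'd'  n3⇒n1 (fail-walked)  ** P0@[14:14]
[15] read 'd'  n1⇒n1 (fail-walked)  ** P0@[15:15]
[16] read 'c'  n1⇒n0 (fail-walked)
[17] read 'd'  n0⇒n1  ** P0@[17:17]
[18] read 'a'  n1⇒n2 (fail-walked)
[19] read 'a'  n2⇒n3  ** P1@[18:19]
[20] read 'd'  n3⇒n1 (fail-walked)  ** P0@[20:20]
[21] read 'b'  n1⇒n0 (fail-walked)
[22] read 'b'  n0⇒n0
[23] read 'a'  n0⇒n2
[24] read 'a'  n2⇒n3  ** P1@[23:24]
[25] read 'd'  n3⇒n1 (fail-walked)  ** P0@[25:25]
[26] read 'd'  n1⇒n1 (fail-walked)  ** P0@[26:26]
[27] read 'a'  n1⇒n2 (fail-walked)
[28] read 'a'  n2⇒n3  ** P1@[27:28]
[29] read 'd'  n3⇒n1 (fail-walked)  ** P0@[29:29]
[30] read 'b'  n1⇒n0 (fail-walked)
[31] read 'c'  n0⇒n0
[32] read 'b'  n0⇒n0
[33] read 'b'  n0⇒n0
[34] read 'b'  n0⇒n0
[35] read 'b'  n0⇒n0

All matches (sorted): [[0,0],[2,1],[3,0],[5,0],[8,1],[9,1],[10,1],[11,1],[12,1],[13,1],[14,0],[15,0],[17,0],[19,1],[20,0],[24,1],[25,0],[26,0],[28,1],[29,0]]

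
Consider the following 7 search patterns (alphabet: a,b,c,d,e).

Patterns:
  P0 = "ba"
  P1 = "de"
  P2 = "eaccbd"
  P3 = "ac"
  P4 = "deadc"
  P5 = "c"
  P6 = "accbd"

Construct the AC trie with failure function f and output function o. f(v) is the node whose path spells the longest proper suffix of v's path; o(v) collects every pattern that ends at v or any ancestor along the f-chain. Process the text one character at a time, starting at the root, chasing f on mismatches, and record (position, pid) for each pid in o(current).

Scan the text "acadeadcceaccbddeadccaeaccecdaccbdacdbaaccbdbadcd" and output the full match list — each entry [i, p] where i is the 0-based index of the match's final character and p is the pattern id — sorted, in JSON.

Build automaton:
Trie (insert patterns):
  n0 'ε': a→11 b→1 c→16 d→3 e→5
  n1 'b': a→2
  n2 'ba': ·  [P0 ends]
  n3 'd': e→4
  n4 'de': a→13  [P1 ends]
  n5 'e': a→6
  n6 'ea': c→7
  n7 'eac': c→8
  n8 'eacc': b→9
  n9 'eaccb': d→10
  n10 'eaccbd': ·  [P2 ends]
  n11 'a': c→12
  n12 'ac': c→17  [P3 ends]
  n13 'dea': d→14
  n14 'dead': c→15
  n15 'deadc': ·  [P4 ends]
  n16 'c': ·  [P5 ends]
  n17 'acc': b→18
  n18 'accb': d→19
  n19 'accbd': ·  [P6 ends]

Failure links (BFS by depth):
  n1('b'): parent n0 fail=0; on 'b' 0 → fail=0;  out ∅∪∅=∅
  n3('d'): parent n0 fail=0; on 'd' 0 → fail=0;  out ∅∪∅=∅
  n5('e'): parent n0 fail=0; on 'e' 0 → fail=0;  out ∅∪∅=∅
  n11('a'): parent n0 fail=0; on 'a' 0 → fail=0;  out ∅∪∅=∅
  n16('c'): parent n0 fail=0; on 'c' 0 → fail=0;  out {5}∪∅={5}
  n2('ba'): parent n1 fail=0; on 'a' 0 → fail=11;  out {0}∪∅={0}
  n4('de'): parent n3 fail=0; on 'e' 0 → fail=5;  out {1}∪∅={1}
  n6('ea'): parent n5 fail=0; on 'a' 0 → fail=11;  out ∅∪∅=∅
  n12('ac'): parent n11 fail=0; on 'c' 0 → fail=16;  out {3}∪{5}={3,5}
  n7('eac'): parent n6 fail=11; on 'c' 11 → fail=12;  out ∅∪{3,5}={3,5}
  n13('dea'): parent n4 fail=5; on 'a' 5 → fail=6;  out ∅∪∅=∅
  n17('acc'): parent n12 fail=16; on 'c' 16→0 → fail=16;  out ∅∪{5}={5}
  n8('eacc'): parent n7 fail=12; on 'c' 12 → fail=17;  out ∅∪{5}={5}
  n14('dead'): parent n13 fail=6; on 'd' 6→11→0 → fail=3;  out ∅∪∅=∅
  n18('accb'): parent n17 fail=16; on 'b' 16→0 → fail=1;  out ∅∪∅=∅
  n9('eaccb'): parent n8 fail=17; on 'b' 17 → fail=18;  out ∅∪∅=∅
  n15('deadc'): parent n14 fail=3; on 'c' 3→0 → fail=16;  out {4}∪{5}={4,5}
  n19('accbd'): parent n18 fail=1; on 'd' 1→0 → fail=3;  out {6}∪∅={6}
  n10('eaccbd'): parent n9 fail=18; on 'd' 18 → fail=19;  out {2}∪{6}={2,6}

Run:
pos 0 'a': at 11
pos 1 'c': at 12  ** P3@[0:1],P5@[1:1]
pos 2 'a': at 11 (fail-walked)
pos 3 'd': at 3 (fail-walked)
pos 4 'e': at 4  ** P1@[3:4]
pos 5 'a': at 13
pos 6 'd': at 14
pos 7 'c': at 15  ** P4@[3:7],P5@[7:7]
pos 8 'c': at 16 (fail-walked)  ** P5@[8:8]
pos 9 'e': at 5 (fail-walked)
pos 10 'a': at 6
pos 11 'c': at 7  ** P3@[10:11],P5@[11:11]
pos 12 'c': at 8  ** P5@[12:12]
pos 13 'b': at 9
pos 14 'd': at 10  ** P2@[9:14],P6@[10:14]
pos 15 'd': at 3 (fail-walked)
pos 16 'e': at 4  ** P1@[15:16]
pos 17 'a': at 13
pos 18 'd': at 14
pos 19 'c': at 15  ** P4@[15:19],P5@[19:19]
pos 20 'c': at 16 (fail-walked)  ** P5@[20:20]
pos 21 'a': at 11 (fail-walked)
pos 22 'e': at 5 (fail-walked)
pos 23 'a': at 6
pos 24 'c': at 7  ** P3@[23:24],P5@[24:24]
pos 25 'c': at 8  ** P5@[25:25]
pos 26 'e': at 5 (fail-walked)
pos 27 'c': at 16 (fail-walked)  ** P5@[27:27]
pos 28 'd': at 3 (fail-walked)
pos 29 'a': at 11 (fail-walked)
pos 30 'c': at 12  ** P3@[29:30],P5@[30:30]
pos 31 'c': at 17  ** P5@[31:31]
pos 32 'b': at 18
pos 33 'd': at 19  ** P6@[29:33]
pos 34 'a': at 11 (fail-walked)
pos 35 'c': at 12  ** P3@[34:35],P5@[35:35]
pos 36 'd': at 3 (fail-walked)
pos 37 'b': at 1 (fail-walked)
pos 38 'a': at 2  ** P0@[37:38]
pos 39 'a': at 11 (fail-walked)
pos 40 'c': at 12  ** P3@[39:40],P5@[40:40]
pos 41 'c': at 17  ** P5@[41:41]
pos 42 'b': at 18
pos 43 'd': at 19  ** P6@[39:43]
pos 44 'b': at 1 (fail-walked)
pos 45 'a': at 2  ** P0@[44:45]
pos 46 'd': at 3 (fail-walked)
pos 47 'c': at 16 (fail-walked)  ** P5@[47:47]
pos 48 'd': at 3 (fail-walked)

Result: [[1,3],[1,5],[4,1],[7,4],[7,5],[8,5],[11,3],[11,5],[12,5],[14,2],[14,6],[16,1],[19,4],[19,5],[20,5],[24,3],[24,5],[25,5],[27,5],[30,3],[30,5],[31,5],[33,6],[35,3],[35,5],[38,0],[40,3],[40,5],[41,5],[43,6],[45,0],[47,5]]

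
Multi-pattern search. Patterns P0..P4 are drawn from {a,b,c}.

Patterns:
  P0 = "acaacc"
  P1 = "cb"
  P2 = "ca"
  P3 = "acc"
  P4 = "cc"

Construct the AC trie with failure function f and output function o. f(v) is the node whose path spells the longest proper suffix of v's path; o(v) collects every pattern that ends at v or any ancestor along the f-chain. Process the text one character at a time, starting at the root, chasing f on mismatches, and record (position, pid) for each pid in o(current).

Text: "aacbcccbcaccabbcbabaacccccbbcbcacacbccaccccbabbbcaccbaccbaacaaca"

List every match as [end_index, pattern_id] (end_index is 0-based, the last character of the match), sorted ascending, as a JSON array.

Build:
Trie (insert patterns):
  0='ε' goto a→1 c→7
  1='a' goto c→2
  2='ac' goto a→3 c→10
  3='aca' goto a→4
  4='acaa' goto c→5
  5='acaac' goto c→6
  6='acaacc' goto ·  [P0 ends]
  7='c' goto a→9 b→8 c→11
  8='cb' goto ·  [P1 ends]
  9='ca' goto ·  [P2 ends]
  10='acc' goto ·  [P3 ends]
  11='cc' goto ·  [P4 ends]

BFS fail/out derivation:
  fail(1) 'a': from fail(0)=0 chase 'a': 0 ⇒ 0;  out=∅∪out(0)=∅
  fail(7) 'c': from fail(0)=0 chase 'c': 0 ⇒ 0;  out=∅∪out(0)=∅
  fail(2) 'ac': from fail(1)=0 chase 'c': 0 ⇒ 7;  out=∅∪out(7)=∅
  fail(8) 'cb': from fail(7)=0 chase 'b': 0 ⇒ 0;  out={1}∪out(0)={1}
  fail(9) 'ca': from fail(7)=0 chase 'a': 0 ⇒ 1;  out={2}∪out(1)={2}
  fail(11) 'cc': from fail(7)=0 chase 'c': 0 ⇒ 7;  out={4}∪out(7)={4}
  fail(3) 'aca': from fail(2)=7 chase 'a': 7 ⇒ 9;  out=∅∪out(9)={2}
  fail(10) 'acc': from fail(2)=7 chase 'c': 7 ⇒ 11;  out={3}∪out(11)={3,4}
  fail(4) 'acaa': from fail(3)=9 chase 'a': 9→1→0 ⇒ 1;  out=∅∪out(1)=∅
  fail(5) 'acaac': from fail(4)=1 chase 'c': 1 ⇒ 2;  out=∅∪out(2)=∅
  fail(6) 'acaacc': from fail(5)=2 chase 'c': 2 ⇒ 10;  out={0}∪out(10)={0,3,4}

Text stream:
[0] read 'a'  n0⇒n1
[1] read 'a'  n1⇒n1 ·f
[2] read 'c'  n1⇒n2
[3] read 'b'  n2⇒n8 ·f  → match P1@[2:3]
[4] read 'c'  n8⇒n7 ·f
[5] read 'c'  n7⇒n11  → match P4@[4:5]
[6] read 'c'  n11⇒n11 ·f  → match P4@[5:6]
[7] read 'b'  n11⇒n8 ·f  → match P1@[6:7]
[8] read 'c'  n8⇒n7 ·f
[9] read 'a'  n7⇒n9  → match P2@[8:9]
[10] read 'c'  n9⇒n2 ·f
[11] read 'c'  n2⇒n10  → match P3@[9:11],P4@[10:11]
[12] read 'a'  n10⇒n9 ·f  → match P2@[11:12]
[13] read 'b'  n9⇒n0 ·f
[14] read 'b'  n0⇒n0
[15] read 'c'  n0⇒n7
[16] read 'b'  n7⇒n8  → match P1@[15:16]
[17] read 'a'  n8⇒n1 ·f
[18] read 'b'  n1⇒n0 ·f
[19] read 'a'  n0⇒n1
[20] read 'a'  n1⇒n1 ·f
[21] read 'c'  n1⇒n2
[22] read 'c'  n2⇒n10  → match P3@[20:22],P4@[21:22]
[23] read 'c'  n10⇒n11 ·f  → match P4@[22:23]
[24] read 'c'  n11⇒n11 ·f  → match P4@[23:24]
[25] read 'c'  n11⇒n11 ·f  → match P4@[24:25]
[26] read 'b'  n11⇒n8 ·f  → match P1@[25:26]
[27] read 'b'  n8⇒n0 ·f
[28] read 'c'  n0⇒n7
[29] read 'b'  n7⇒n8  → match P1@[28:29]
[30] read 'c'  n8⇒n7 ·f
[31] read 'a'  n7⇒n9  → match P2@[30:31]
[32] read 'c'  n9⇒n2 ·f
[33] read 'a'  n2⇒n3  → match P2@[32:33]
[34] read 'c'  n3⇒n2 ·f
[35] read 'b'  n2⇒n8 ·f  → match P1@[34:35]
[36] read 'c'  n8⇒n7 ·f
[37] read 'c'  n7⇒n11  → match P4@[36:37]
[38] read 'a'  n11⇒n9 ·f  → match P2@[37:38]
[39] read 'c'  n9⇒n2 ·f
[40] read 'c'  n2⇒n10  → match P3@[38:40],P4@[39:40]
[41] read 'c'  n10⇒n11 ·f  → match P4@[40:41]
[42] read 'c'  n11⇒n11 ·f  → match P4@[41:42]
[43] read 'b'  n11⇒n8 ·f  → match P1@[42:43]
[44] read 'a'  n8⇒n1 ·f
[45] read 'b'  n1⇒n0 ·f
[46] read 'b'  n0⇒n0
[47] read 'b'  n0⇒n0
[48] read 'c'  n0⇒n7
[49] read 'a'  n7⇒n9  → match P2@[48:49]
[50] read 'c'  n9⇒n2 ·f
[51] read 'c'  n2⇒n10  → match P3@[49:51],P4@[50:51]
[52] read 'b'  n10⇒n8 ·f  → match P1@[51:52]
[53] read 'a'  n8⇒n1 ·f
[54] read 'c'  n1⇒n2
[55] read 'c'  n2⇒n10  → match P3@[53:55],P4@[54:55]
[56] read 'b'  n10⇒n8 ·f  → match P1@[55:56]
[57] read 'a'  n8⇒n1 ·f
[58] read 'a'  n1⇒n1 ·f
[59] read 'c'  n1⇒n2
[60] read 'a'  n2⇒n3  → match P2@[59:60]
[61] read 'a'  n3⇒n4
[62] read 'c'  n4⇒n5
[63] read 'a'  n5⇒n3 ·f  → match P2@[62:63]

All matches (sorted): [[3,1],[5,4],[6,4],[7,1],[9,2],[11,3],[11,4],[12,2],[16,1],[22,3],[22,4],[23,4],[24,4],[25,4],[26,1],[29,1],[31,2],[33,2],[35,1],[37,4],[38,2],[40,3],[40,4],[41,4],[42,4],[43,1],[49,2],[51,3],[51,4],[52,1],[55,3],[55,4],[56,1],[60,2],[63,2]]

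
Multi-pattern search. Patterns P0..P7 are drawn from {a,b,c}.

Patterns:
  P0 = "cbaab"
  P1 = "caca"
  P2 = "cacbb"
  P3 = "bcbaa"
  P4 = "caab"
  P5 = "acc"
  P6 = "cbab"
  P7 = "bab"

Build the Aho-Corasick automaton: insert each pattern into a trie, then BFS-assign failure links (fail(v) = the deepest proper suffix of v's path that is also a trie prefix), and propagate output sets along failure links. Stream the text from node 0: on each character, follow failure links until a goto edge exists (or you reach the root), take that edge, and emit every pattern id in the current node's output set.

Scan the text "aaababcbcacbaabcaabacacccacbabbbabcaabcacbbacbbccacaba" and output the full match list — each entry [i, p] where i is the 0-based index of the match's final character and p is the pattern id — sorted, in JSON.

Build automaton:
Trie nodes:
  n0 'ε': a→18 b→11 c→1
  n1 'c': a→6 b→2
  n2 'cb': a→3
  n3 'cba': a→4 b→21
  n4 'cbaa': b→5
  n5 'cbaab': ·  ←P0
  n6 'ca': a→16 c→7
  n7 'cac': a→8 b→9
  n8 'caca': ·  ←P1
  n9 'cacb': b→10
  n10 'cacbb': ·  ←P2
  n11 'b': a→22 c→12
  n12 'bc': b→13
  n13 'bcb': a→14
  n14 'bcba': a→15
  n15 'bcbaa': ·  ←P3
  n16 'caa': b→17
  n17 'caab': ·  ←P4
  n18 'a': c→19
  n19 'ac': c→20
  n20 'acc': ·  ←P5
  n21 'cbab': ·  ←P6
  n22 'ba': b→23
  n23 'bab': ·  ←P7

BFS fail/out derivation:
  n1('c'): parent n0 fail=0; on 'c' 0 → fail=0;  out ∅∪∅=∅
  n11('b'): parent n0 fail=0; on 'b' 0 → fail=0;  out ∅∪∅=∅
  n18('a'): parent n0 fail=0; on 'a' 0 → fail=0;  out ∅∪∅=∅
  n2('cb'): parent n1 fail=0; on 'b' 0 → fail=11;  out ∅∪∅=∅
  n6('ca'): parent n1 fail=0; on 'a' 0 → fail=18;  out ∅∪∅=∅
  n12('bc'): parent n11 fail=0; on 'c' 0 → fail=1;  out ∅∪∅=∅
  n19('ac'): parent n18 fail=0; on 'c' 0 → fail=1;  out ∅∪∅=∅
  n22('ba'): parent n11 fail=0; on 'a' 0 → fail=18;  out ∅∪∅=∅
  n3('cba'): parent n2 fail=11; on 'a' 11 → fail=22;  out ∅∪∅=∅
  n7('cac'): parent n6 fail=18; on 'c' 18 → fail=19;  out ∅∪∅=∅
  n13('bcb'): parent n12 fail=1; on 'b' 1 → fail=2;  out ∅∪∅=∅
  n16('caa'): parent n6 fail=18; on 'a' 18→0 → fail=18;  out ∅∪∅=∅
  n20('acc'): parent n19 fail=1; on 'c' 1→0 → fail=1;  out {5}∪∅={5}
  n23('bab'): parent n22 fail=18; on 'b' 18→0 → fail=11;  out {7}∪∅={7}
  n4('cbaa'): parent n3 fail=22; on 'a' 22→18→0 → fail=18;  out ∅∪∅=∅
  n8('caca'): parent n7 fail=19; on 'a' 19→1 → fail=6;  out {1}∪∅={1}
  n9('cacb'): parent n7 fail=19; on 'b' 19→1 → fail=2;  out ∅∪∅=∅
  n14('bcba'): parent n13 fail=2; on 'a' 2 → fail=3;  out ∅∪∅=∅
  n17('caab'): parent n16 fail=18; on 'b' 18→0 → fail=11;  out {4}∪∅={4}
  n21('cbab'): parent n3 fail=22; on 'b' 22 → fail=23;  out {6}∪{7}={6,7}
  n5('cbaab'): parent n4 fail=18; on 'b' 18→0 → fail=11;  out {0}∪∅={0}
  n10('cacbb'): parent n9 fail=2; on 'b' 2→11→0 → fail=11;  out {2}∪∅={2}
  n15('bcbaa'): parent n14 fail=3; on 'a' 3 → fail=4;  out {3}∪∅={3}

Text stream:
pos 0 'a': at 18
pos 1 'a': at 18 (fail-walked)
pos 2 'a': at 18 (fail-walked)
pos 3 'b': at 11 (fail-walked)
pos 4 'a': at 22
pos 5 'b': at 23  → match P7@[3:5]
pos 6 'c': at 12 (fail-walked)
pos 7 'b': at 13
pos 8 'c': at 12 (fail-walked)
pos 9 'a': at 6 (fail-walked)
pos 10 'c': at 7
pos 11 'b': at 9
pos 12 'a': at 3 (fail-walked)
pos 13 'a': at 4
pos 14 'b': at 5  → match P0@[10:14]
pos 15 'c': at 12 (fail-walked)
pos 16 'a': at 6 (fail-walked)
pos 17 'a': at 16
pos 18 'b': at 17  → match P4@[15:18]
pos 19 'a': at 22 (fail-walked)
pos 20 'c': at 19 (fail-walked)
pos 21 'a': at 6 (fail-walked)
pos 22 'c': at 7
pos 23 'c': at 20 (fail-walked)  → match P5@[21:23]
pos 24 'c': at 1 (fail-walked)
pos 25 'a': at 6
pos 26 'c': at 7
pos 27 'b': at 9
pos 28 'a': at 3 (fail-walked)
pos 29 'b': at 21  → match P6@[26:29],P7@[27:29]
pos 30 'b': at 11 (fail-walked)
pos 31 'b': at 11 (fail-walked)
pos 32 'a': at 22
pos 33 'b': at 23  → match P7@[31:33]
pos 34 'c': at 12 (fail-walked)
pos 35 'a': at 6 (fail-walked)
pos 36 'a': at 16
pos 37 'b': at 17  → match P4@[34:37]
pos 38 'c': at 12 (fail-walked)
pos 39 'a': at 6 (fail-walked)
pos 40 'c': at 7
pos 41 'b': at 9
pos 42 'b': at 10  → match P2@[38:42]
pos 43 'a': at 22 (fail-walked)
pos 44 'c': at 19 (fail-walked)
pos 45 'b': at 2 (fail-walked)
pos 46 'b': at 11 (fail-walked)
pos 47 'c': at 12
pos 48 'c': at 1 (fail-walked)
pos 49 'a': at 6
pos 50 'c': at 7
pos 51 'a': at 8  → match P1@[48:51]
pos 52 'b': at 11 (fail-walked)
pos 53 'a': at 22

Result: [[5,7],[14,0],[18,4],[23,5],[29,6],[29,7],[33,7],[37,4],[42,2],[51,1]]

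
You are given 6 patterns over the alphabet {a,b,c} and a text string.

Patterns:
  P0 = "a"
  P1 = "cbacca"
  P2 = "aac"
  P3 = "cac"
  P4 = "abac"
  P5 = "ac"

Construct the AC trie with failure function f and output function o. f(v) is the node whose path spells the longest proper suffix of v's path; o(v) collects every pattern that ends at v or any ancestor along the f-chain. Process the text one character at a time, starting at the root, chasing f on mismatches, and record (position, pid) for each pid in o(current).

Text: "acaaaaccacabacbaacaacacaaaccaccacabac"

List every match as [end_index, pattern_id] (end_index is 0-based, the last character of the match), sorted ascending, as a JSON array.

Build:
Trie nodes:
  0='ε' goto a→1 c→2
  1='a' goto a→8 b→12 c→15  ←P0
  2='c' goto a→10 b→3
  3='cb' goto a→4
  4='cba' goto c→5
  5='cbac' goto c→6
  6='cbacc' goto a→7
  7='cbacca' goto ·  ←P1
  8='aa' goto c→9
  9='aac' goto ·  ←P2
  10='ca' goto c→11
  11='cac' goto ·  ←P3
  12='ab' goto a→13
  13='aba' goto c→14
  14='abac' goto ·  ←P4
  15='ac' goto ·  ←P5

BFS fail/out derivation:
  fail(1) 'a': from fail(0)=0 chase 'a': 0 ⇒ 0;  out={0}∪out(0)={0}
  fail(2) 'c': from fail(0)=0 chase 'c': 0 ⇒ 0;  out=∅∪out(0)=∅
  fail(3) 'cb': from fail(2)=0 chase 'b': 0 ⇒ 0;  out=∅∪out(0)=∅
  fail(8) 'aa': from fail(1)=0 chase 'a': 0 ⇒ 1;  out=∅∪out(1)={0}
  fail(10) 'ca': from fail(2)=0 chase 'a': 0 ⇒ 1;  out=∅∪out(1)={0}
  fail(12) 'ab': from fail(1)=0 chase 'b': 0 ⇒ 0;  out=∅∪out(0)=∅
  fail(15) 'ac': from fail(1)=0 chase 'c': 0 ⇒ 2;  out={5}∪out(2)={5}
  fail(4) 'cba': from fail(3)=0 chase 'a': 0 ⇒ 1;  out=∅∪out(1)={0}
  fail(9) 'aac': from fail(8)=1 chase 'c': 1 ⇒ 15;  out={2}∪out(15)={2,5}
  fail(11) 'cac': from fail(10)=1 chase 'c': 1 ⇒ 15;  out={3}∪out(15)={3,5}
  fail(13) 'aba': from fail(12)=0 chase 'a': 0 ⇒ 1;  out=∅∪out(1)={0}
  fail(5) 'cbac': from fail(4)=1 chase 'c': 1 ⇒ 15;  out=∅∪out(15)={5}
  fail(14) 'abac': from fail(13)=1 chase 'c': 1 ⇒ 15;  out={4}∪out(15)={4,5}
  fail(6) 'cbacc': from fail(5)=15 chase 'c': 15→2→0 ⇒ 2;  out=∅∪out(2)=∅
  fail(7) 'cbacca': from fail(6)=2 chase 'a': 2 ⇒ 10;  out={1}∪out(10)={0,1}

Run:
pos 0 'a': at 1  → match P0@[0:0]
pos 1 'c': at 15  → match P5@[0:1]
pos 2 'a': at 10 (fail-walked)  → match P0@[2:2]
pos 3 'a': at 8 (fail-walked)  → match P0@[3:3]
pos 4 'a': at 8 (fail-walked)  → match P0@[4:4]
pos 5 'a': at 8 (fail-walked)  → match P0@[5:5]
pos 6 'c': at 9  → match P2@[4:6],P5@[5:6]
pos 7 'c': at 2 (fail-walked)
pos 8 'a': at 10  → match P0@[8:8]
pos 9 'c': at 11  → match P3@[7:9],P5@[8:9]
pos 10 'a': at 10 (fail-walked)  → match P0@[10:10]
pos 11 'b': at 12 (fail-walked)
pos 12 'a': at 13  → match P0@[12:12]
pos 13 'c': at 14  → match P4@[10:13],P5@[12:13]
pos 14 'b': at 3 (fail-walked)
pos 15 'a': at 4  → match P0@[15:15]
pos 16 'a': at 8 (fail-walked)  → match P0@[16:16]
pos 17 'c': at 9  → match P2@[15:17],P5@[16:17]
pos 18 'a': at 10 (fail-walked)  → match P0@[18:18]
pos 19 'a': at 8 (fail-walked)  → match P0@[19:19]
pos 20 'c': at 9  → match P2@[18:20],P5@[19:20]
pos 21 'a': at 10 (fail-walked)  → match P0@[21:21]
pos 22 'c': at 11  → match P3@[20:22],P5@[21:22]
pos 23 'a': at 10 (fail-walked)  → match P0@[23:23]
pos 24 'a': at 8 (fail-walked)  → match P0@[24:24]
pos 25 'a': at 8 (fail-walked)  → match P0@[25:25]
pos 26 'c': at 9  → match P2@[24:26],P5@[25:26]
pos 27 'c': at 2 (fail-walked)
pos 28 'a': at 10  → match P0@[28:28]
pos 29 'c': at 11  → match P3@[27:29],P5@[28:29]
pos 30 'c': at 2 (fail-walked)
pos 31 'a': at 10  → match P0@[31:31]
pos 32 'c': at 11  → match P3@[30:32],P5@[31:32]
pos 33 'a': at 10 (fail-walked)  → match P0@[33:33]
pos 34 'b': at 12 (fail-walked)
pos 35 'a': at 13  → match P0@[35:35]
pos 36 'c': at 14  → match P4@[33:36],P5@[35:36]

Matches: [[0,0],[1,5],[2,0],[3,0],[4,0],[5,0],[6,2],[6,5],[8,0],[9,3],[9,5],[10,0],[12,0],[13,4],[13,5],[15,0],[16,0],[17,2],[17,5],[18,0],[19,0],[20,2],[20,5],[21,0],[22,3],[22,5],[23,0],[24,0],[25,0],[26,2],[26,5],[28,0],[29,3],[29,5],[31,0],[32,3],[32,5],[33,0],[35,0],[36,4],[36,5]]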